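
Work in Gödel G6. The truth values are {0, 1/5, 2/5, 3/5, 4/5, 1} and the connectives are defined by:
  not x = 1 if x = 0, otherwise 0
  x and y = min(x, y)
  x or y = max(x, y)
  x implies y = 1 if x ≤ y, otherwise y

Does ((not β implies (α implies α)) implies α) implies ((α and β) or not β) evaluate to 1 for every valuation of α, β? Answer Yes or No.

No

Counterexample: take α = 2/5, β = 1/5.
not β = not 1/5 = 0
α implies α = 2/5 implies 2/5 = 1
not β implies (α implies α) = 0 implies 1 = 1
(not β implies (α implies α)) implies α = 1 implies 2/5 = 2/5
α and β = 2/5 and 1/5 = 1/5
not β = not 1/5 = 0
(α and β) or not β = 1/5 or 0 = 1/5
((not β implies (α implies α)) implies α) implies ((α and β) or not β) = 2/5 implies 1/5 = 1/5
This gives 1/5 ≠ 1.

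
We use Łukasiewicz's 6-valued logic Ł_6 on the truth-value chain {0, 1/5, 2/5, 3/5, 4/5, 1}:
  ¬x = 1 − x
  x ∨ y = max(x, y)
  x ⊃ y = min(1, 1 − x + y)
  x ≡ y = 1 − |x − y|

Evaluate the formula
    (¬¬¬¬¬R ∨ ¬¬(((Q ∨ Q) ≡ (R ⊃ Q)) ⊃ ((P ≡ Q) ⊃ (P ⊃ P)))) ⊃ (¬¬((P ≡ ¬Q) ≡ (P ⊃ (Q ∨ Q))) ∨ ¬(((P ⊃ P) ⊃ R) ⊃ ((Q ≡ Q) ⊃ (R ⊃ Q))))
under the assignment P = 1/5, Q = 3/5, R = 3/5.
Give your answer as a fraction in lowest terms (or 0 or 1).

¬R = ¬3/5 = 2/5
¬¬R = ¬2/5 = 3/5
¬¬¬R = ¬3/5 = 2/5
¬¬¬¬R = ¬2/5 = 3/5
¬¬¬¬¬R = ¬3/5 = 2/5
Q ∨ Q = 3/5 ∨ 3/5 = 3/5
R ⊃ Q = 3/5 ⊃ 3/5 = 1
(Q ∨ Q) ≡ (R ⊃ Q) = 3/5 ≡ 1 = 3/5
P ≡ Q = 1/5 ≡ 3/5 = 3/5
P ⊃ P = 1/5 ⊃ 1/5 = 1
(P ≡ Q) ⊃ (P ⊃ P) = 3/5 ⊃ 1 = 1
((Q ∨ Q) ≡ (R ⊃ Q)) ⊃ ((P ≡ Q) ⊃ (P ⊃ P)) = 3/5 ⊃ 1 = 1
¬(((Q ∨ Q) ≡ (R ⊃ Q)) ⊃ ((P ≡ Q) ⊃ (P ⊃ P))) = ¬1 = 0
¬¬(((Q ∨ Q) ≡ (R ⊃ Q)) ⊃ ((P ≡ Q) ⊃ (P ⊃ P))) = ¬0 = 1
¬¬¬¬¬R ∨ ¬¬(((Q ∨ Q) ≡ (R ⊃ Q)) ⊃ ((P ≡ Q) ⊃ (P ⊃ P))) = 2/5 ∨ 1 = 1
¬Q = ¬3/5 = 2/5
P ≡ ¬Q = 1/5 ≡ 2/5 = 4/5
Q ∨ Q = 3/5 ∨ 3/5 = 3/5
P ⊃ (Q ∨ Q) = 1/5 ⊃ 3/5 = 1
(P ≡ ¬Q) ≡ (P ⊃ (Q ∨ Q)) = 4/5 ≡ 1 = 4/5
¬((P ≡ ¬Q) ≡ (P ⊃ (Q ∨ Q))) = ¬4/5 = 1/5
¬¬((P ≡ ¬Q) ≡ (P ⊃ (Q ∨ Q))) = ¬1/5 = 4/5
P ⊃ P = 1/5 ⊃ 1/5 = 1
(P ⊃ P) ⊃ R = 1 ⊃ 3/5 = 3/5
Q ≡ Q = 3/5 ≡ 3/5 = 1
R ⊃ Q = 3/5 ⊃ 3/5 = 1
(Q ≡ Q) ⊃ (R ⊃ Q) = 1 ⊃ 1 = 1
((P ⊃ P) ⊃ R) ⊃ ((Q ≡ Q) ⊃ (R ⊃ Q)) = 3/5 ⊃ 1 = 1
¬(((P ⊃ P) ⊃ R) ⊃ ((Q ≡ Q) ⊃ (R ⊃ Q))) = ¬1 = 0
¬¬((P ≡ ¬Q) ≡ (P ⊃ (Q ∨ Q))) ∨ ¬(((P ⊃ P) ⊃ R) ⊃ ((Q ≡ Q) ⊃ (R ⊃ Q))) = 4/5 ∨ 0 = 4/5
(¬¬¬¬¬R ∨ ¬¬(((Q ∨ Q) ≡ (R ⊃ Q)) ⊃ ((P ≡ Q) ⊃ (P ⊃ P)))) ⊃ (¬¬((P ≡ ¬Q) ≡ (P ⊃ (Q ∨ Q))) ∨ ¬(((P ⊃ P) ⊃ R) ⊃ ((Q ≡ Q) ⊃ (R ⊃ Q)))) = 1 ⊃ 4/5 = 4/5

4/5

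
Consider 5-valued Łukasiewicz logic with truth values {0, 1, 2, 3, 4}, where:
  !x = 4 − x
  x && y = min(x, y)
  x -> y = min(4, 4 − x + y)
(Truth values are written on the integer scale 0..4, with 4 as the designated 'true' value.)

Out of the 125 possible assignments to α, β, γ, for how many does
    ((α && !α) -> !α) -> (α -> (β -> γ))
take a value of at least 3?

115

value 4: 105 assignments (counts)
value 3: 10 assignments (counts)
value 2: 6 assignments
value 1: 3 assignments
value 0: 1 assignment
So 115 of the 125 assignments meet the threshold.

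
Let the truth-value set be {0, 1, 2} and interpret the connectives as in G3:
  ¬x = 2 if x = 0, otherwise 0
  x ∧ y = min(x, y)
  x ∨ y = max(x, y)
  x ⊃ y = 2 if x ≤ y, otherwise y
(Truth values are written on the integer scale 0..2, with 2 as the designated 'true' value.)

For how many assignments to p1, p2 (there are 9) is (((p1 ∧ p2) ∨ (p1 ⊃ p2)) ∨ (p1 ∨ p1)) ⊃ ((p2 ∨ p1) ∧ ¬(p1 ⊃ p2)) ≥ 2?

p1 = 0, p2 = 0 ↦ 0  <
p1 = 0, p2 = 1 ↦ 0  <
p1 = 0, p2 = 2 ↦ 0  <
p1 = 1, p2 = 0 ↦ 2  ≥
p1 = 1, p2 = 1 ↦ 0  <
p1 = 1, p2 = 2 ↦ 0  <
p1 = 2, p2 = 0 ↦ 2  ≥
p1 = 2, p2 = 1 ↦ 0  <
p1 = 2, p2 = 2 ↦ 0  <
So 2 of the 9 assignments meet the threshold.

2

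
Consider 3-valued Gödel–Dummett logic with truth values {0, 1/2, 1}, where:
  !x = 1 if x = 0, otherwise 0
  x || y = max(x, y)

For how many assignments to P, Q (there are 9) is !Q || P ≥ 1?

5

P = 0, Q = 0 ↦ 1  ≥
P = 0, Q = 1/2 ↦ 0  <
P = 0, Q = 1 ↦ 0  <
P = 1/2, Q = 0 ↦ 1  ≥
P = 1/2, Q = 1/2 ↦ 1/2  <
P = 1/2, Q = 1 ↦ 1/2  <
P = 1, Q = 0 ↦ 1  ≥
P = 1, Q = 1/2 ↦ 1  ≥
P = 1, Q = 1 ↦ 1  ≥
So 5 of the 9 assignments meet the threshold.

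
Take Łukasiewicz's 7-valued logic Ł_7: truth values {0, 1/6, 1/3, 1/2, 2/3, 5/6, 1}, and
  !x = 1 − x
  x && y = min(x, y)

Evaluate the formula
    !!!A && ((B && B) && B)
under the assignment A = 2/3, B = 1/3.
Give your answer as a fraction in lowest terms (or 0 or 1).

!A = !2/3 = 1/3
!!A = !1/3 = 2/3
!!!A = !2/3 = 1/3
B && B = 1/3 && 1/3 = 1/3
(B && B) && B = 1/3 && 1/3 = 1/3
!!!A && ((B && B) && B) = 1/3 && 1/3 = 1/3

1/3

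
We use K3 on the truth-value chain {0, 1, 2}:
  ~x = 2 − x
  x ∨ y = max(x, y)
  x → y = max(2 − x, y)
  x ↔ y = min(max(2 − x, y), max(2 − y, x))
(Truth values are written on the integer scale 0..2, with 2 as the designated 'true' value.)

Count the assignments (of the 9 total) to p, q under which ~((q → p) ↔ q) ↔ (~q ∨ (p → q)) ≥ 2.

4

p = 0, q = 0 ↦ 2  ≥
p = 0, q = 1 ↦ 1  <
p = 0, q = 2 ↦ 2  ≥
p = 1, q = 0 ↦ 2  ≥
p = 1, q = 1 ↦ 1  <
p = 1, q = 2 ↦ 1  <
p = 2, q = 0 ↦ 2  ≥
p = 2, q = 1 ↦ 1  <
p = 2, q = 2 ↦ 0  <
So 4 of the 9 assignments meet the threshold.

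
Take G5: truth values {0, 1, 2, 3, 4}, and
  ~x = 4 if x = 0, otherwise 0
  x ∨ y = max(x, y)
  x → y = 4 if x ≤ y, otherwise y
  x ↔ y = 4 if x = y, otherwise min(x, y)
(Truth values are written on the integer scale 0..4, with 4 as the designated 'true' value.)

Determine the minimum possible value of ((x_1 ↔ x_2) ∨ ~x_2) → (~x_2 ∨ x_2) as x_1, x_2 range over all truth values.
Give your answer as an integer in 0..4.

Take x_1 = 1, x_2 = 1:
x_1 ↔ x_2 = 1 ↔ 1 = 4
~x_2 = ~1 = 0
(x_1 ↔ x_2) ∨ ~x_2 = 4 ∨ 0 = 4
~x_2 = ~1 = 0
~x_2 ∨ x_2 = 0 ∨ 1 = 1
((x_1 ↔ x_2) ∨ ~x_2) → (~x_2 ∨ x_2) = 4 → 1 = 1
No assignment yields a value below 1, so this is the minimum.

1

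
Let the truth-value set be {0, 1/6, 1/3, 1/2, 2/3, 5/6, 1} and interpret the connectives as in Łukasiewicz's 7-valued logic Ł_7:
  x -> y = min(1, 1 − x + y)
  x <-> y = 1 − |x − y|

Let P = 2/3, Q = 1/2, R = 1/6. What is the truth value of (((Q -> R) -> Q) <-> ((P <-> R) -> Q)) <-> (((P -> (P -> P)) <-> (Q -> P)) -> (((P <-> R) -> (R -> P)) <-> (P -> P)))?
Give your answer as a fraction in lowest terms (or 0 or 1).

5/6

Q -> R = 1/2 -> 1/6 = 2/3
(Q -> R) -> Q = 2/3 -> 1/2 = 5/6
P <-> R = 2/3 <-> 1/6 = 1/2
(P <-> R) -> Q = 1/2 -> 1/2 = 1
((Q -> R) -> Q) <-> ((P <-> R) -> Q) = 5/6 <-> 1 = 5/6
P -> P = 2/3 -> 2/3 = 1
P -> (P -> P) = 2/3 -> 1 = 1
Q -> P = 1/2 -> 2/3 = 1
(P -> (P -> P)) <-> (Q -> P) = 1 <-> 1 = 1
P <-> R = 2/3 <-> 1/6 = 1/2
R -> P = 1/6 -> 2/3 = 1
(P <-> R) -> (R -> P) = 1/2 -> 1 = 1
P -> P = 2/3 -> 2/3 = 1
((P <-> R) -> (R -> P)) <-> (P -> P) = 1 <-> 1 = 1
((P -> (P -> P)) <-> (Q -> P)) -> (((P <-> R) -> (R -> P)) <-> (P -> P)) = 1 -> 1 = 1
(((Q -> R) -> Q) <-> ((P <-> R) -> Q)) <-> (((P -> (P -> P)) <-> (Q -> P)) -> (((P <-> R) -> (R -> P)) <-> (P -> P))) = 5/6 <-> 1 = 5/6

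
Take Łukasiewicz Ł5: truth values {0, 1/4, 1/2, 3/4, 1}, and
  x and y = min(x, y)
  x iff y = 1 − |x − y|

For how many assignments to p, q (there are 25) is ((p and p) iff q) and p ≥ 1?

1

value 1: 1 assignment (counts)
value 3/4: 4 assignments
value 1/2: 7 assignments
value 1/4: 7 assignments
value 0: 6 assignments
So 1 of the 25 assignments meets the threshold.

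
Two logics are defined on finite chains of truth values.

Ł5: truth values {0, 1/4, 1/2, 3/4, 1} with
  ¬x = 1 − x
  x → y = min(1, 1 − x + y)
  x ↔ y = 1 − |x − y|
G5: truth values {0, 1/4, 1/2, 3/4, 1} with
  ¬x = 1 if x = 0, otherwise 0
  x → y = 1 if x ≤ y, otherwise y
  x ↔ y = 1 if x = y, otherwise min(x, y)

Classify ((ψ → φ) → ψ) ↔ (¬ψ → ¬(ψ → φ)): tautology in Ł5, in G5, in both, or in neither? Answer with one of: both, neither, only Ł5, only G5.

In Ł5: every assignment gives 1 — tautology.
In G5: at φ = 1/4, ψ = 1/4 the value is 1/4 — not a tautology.

only Ł5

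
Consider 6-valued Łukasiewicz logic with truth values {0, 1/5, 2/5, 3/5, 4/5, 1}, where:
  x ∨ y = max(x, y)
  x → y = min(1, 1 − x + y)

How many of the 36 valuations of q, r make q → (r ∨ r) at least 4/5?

26

value 1: 21 assignments (counts)
value 4/5: 5 assignments (counts)
value 3/5: 4 assignments
value 2/5: 3 assignments
value 1/5: 2 assignments
value 0: 1 assignment
So 26 of the 36 assignments meet the threshold.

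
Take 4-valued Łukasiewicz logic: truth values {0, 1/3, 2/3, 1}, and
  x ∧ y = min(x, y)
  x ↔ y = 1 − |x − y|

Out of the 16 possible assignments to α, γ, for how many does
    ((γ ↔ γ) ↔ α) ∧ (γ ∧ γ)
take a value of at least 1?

1

α = 0, γ = 0 ↦ 0  <
α = 0, γ = 1/3 ↦ 0  <
α = 0, γ = 2/3 ↦ 0  <
α = 0, γ = 1 ↦ 0  <
α = 1/3, γ = 0 ↦ 0  <
α = 1/3, γ = 1/3 ↦ 1/3  <
α = 1/3, γ = 2/3 ↦ 1/3  <
α = 1/3, γ = 1 ↦ 1/3  <
α = 2/3, γ = 0 ↦ 0  <
α = 2/3, γ = 1/3 ↦ 1/3  <
α = 2/3, γ = 2/3 ↦ 2/3  <
α = 2/3, γ = 1 ↦ 2/3  <
α = 1, γ = 0 ↦ 0  <
α = 1, γ = 1/3 ↦ 1/3  <
α = 1, γ = 2/3 ↦ 2/3  <
α = 1, γ = 1 ↦ 1  ≥
So 1 of the 16 assignments meets the threshold.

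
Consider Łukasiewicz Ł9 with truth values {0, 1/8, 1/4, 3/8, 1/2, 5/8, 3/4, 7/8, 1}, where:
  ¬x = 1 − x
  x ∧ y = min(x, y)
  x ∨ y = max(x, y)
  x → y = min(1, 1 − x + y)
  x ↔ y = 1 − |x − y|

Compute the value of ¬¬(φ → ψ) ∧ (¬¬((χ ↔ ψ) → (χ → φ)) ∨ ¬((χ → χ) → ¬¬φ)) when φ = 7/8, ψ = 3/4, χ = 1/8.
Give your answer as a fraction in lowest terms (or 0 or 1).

7/8

φ → ψ = 7/8 → 3/4 = 7/8
¬(φ → ψ) = ¬7/8 = 1/8
¬¬(φ → ψ) = ¬1/8 = 7/8
χ ↔ ψ = 1/8 ↔ 3/4 = 3/8
χ → φ = 1/8 → 7/8 = 1
(χ ↔ ψ) → (χ → φ) = 3/8 → 1 = 1
¬((χ ↔ ψ) → (χ → φ)) = ¬1 = 0
¬¬((χ ↔ ψ) → (χ → φ)) = ¬0 = 1
χ → χ = 1/8 → 1/8 = 1
¬φ = ¬7/8 = 1/8
¬¬φ = ¬1/8 = 7/8
(χ → χ) → ¬¬φ = 1 → 7/8 = 7/8
¬((χ → χ) → ¬¬φ) = ¬7/8 = 1/8
¬¬((χ ↔ ψ) → (χ → φ)) ∨ ¬((χ → χ) → ¬¬φ) = 1 ∨ 1/8 = 1
¬¬(φ → ψ) ∧ (¬¬((χ ↔ ψ) → (χ → φ)) ∨ ¬((χ → χ) → ¬¬φ)) = 7/8 ∧ 1 = 7/8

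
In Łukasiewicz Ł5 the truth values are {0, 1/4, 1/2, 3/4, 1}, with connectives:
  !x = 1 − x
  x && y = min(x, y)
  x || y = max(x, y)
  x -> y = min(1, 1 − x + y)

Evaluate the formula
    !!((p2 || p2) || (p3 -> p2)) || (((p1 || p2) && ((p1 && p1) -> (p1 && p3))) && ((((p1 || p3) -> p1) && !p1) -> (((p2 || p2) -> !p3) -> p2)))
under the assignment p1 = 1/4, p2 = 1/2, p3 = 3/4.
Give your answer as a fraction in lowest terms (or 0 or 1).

3/4

p2 || p2 = 1/2 || 1/2 = 1/2
p3 -> p2 = 3/4 -> 1/2 = 3/4
(p2 || p2) || (p3 -> p2) = 1/2 || 3/4 = 3/4
!((p2 || p2) || (p3 -> p2)) = !3/4 = 1/4
!!((p2 || p2) || (p3 -> p2)) = !1/4 = 3/4
p1 || p2 = 1/4 || 1/2 = 1/2
p1 && p1 = 1/4 && 1/4 = 1/4
p1 && p3 = 1/4 && 3/4 = 1/4
(p1 && p1) -> (p1 && p3) = 1/4 -> 1/4 = 1
(p1 || p2) && ((p1 && p1) -> (p1 && p3)) = 1/2 && 1 = 1/2
p1 || p3 = 1/4 || 3/4 = 3/4
(p1 || p3) -> p1 = 3/4 -> 1/4 = 1/2
!p1 = !1/4 = 3/4
((p1 || p3) -> p1) && !p1 = 1/2 && 3/4 = 1/2
p2 || p2 = 1/2 || 1/2 = 1/2
!p3 = !3/4 = 1/4
(p2 || p2) -> !p3 = 1/2 -> 1/4 = 3/4
((p2 || p2) -> !p3) -> p2 = 3/4 -> 1/2 = 3/4
(((p1 || p3) -> p1) && !p1) -> (((p2 || p2) -> !p3) -> p2) = 1/2 -> 3/4 = 1
((p1 || p2) && ((p1 && p1) -> (p1 && p3))) && ((((p1 || p3) -> p1) && !p1) -> (((p2 || p2) -> !p3) -> p2)) = 1/2 && 1 = 1/2
!!((p2 || p2) || (p3 -> p2)) || (((p1 || p2) && ((p1 && p1) -> (p1 && p3))) && ((((p1 || p3) -> p1) && !p1) -> (((p2 || p2) -> !p3) -> p2))) = 3/4 || 1/2 = 3/4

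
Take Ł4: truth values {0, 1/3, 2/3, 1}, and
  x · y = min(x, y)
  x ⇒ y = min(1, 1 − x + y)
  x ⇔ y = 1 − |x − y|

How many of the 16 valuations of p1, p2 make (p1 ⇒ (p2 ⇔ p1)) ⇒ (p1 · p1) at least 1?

p1 = 0, p2 = 0 ↦ 0  <
p1 = 0, p2 = 1/3 ↦ 0  <
p1 = 0, p2 = 2/3 ↦ 0  <
p1 = 0, p2 = 1 ↦ 0  <
p1 = 1/3, p2 = 0 ↦ 1/3  <
p1 = 1/3, p2 = 1/3 ↦ 1/3  <
p1 = 1/3, p2 = 2/3 ↦ 1/3  <
p1 = 1/3, p2 = 1 ↦ 1/3  <
p1 = 2/3, p2 = 0 ↦ 1  ≥
p1 = 2/3, p2 = 1/3 ↦ 2/3  <
p1 = 2/3, p2 = 2/3 ↦ 2/3  <
p1 = 2/3, p2 = 1 ↦ 2/3  <
p1 = 1, p2 = 0 ↦ 1  ≥
p1 = 1, p2 = 1/3 ↦ 1  ≥
p1 = 1, p2 = 2/3 ↦ 1  ≥
p1 = 1, p2 = 1 ↦ 1  ≥
So 5 of the 16 assignments meet the threshold.

5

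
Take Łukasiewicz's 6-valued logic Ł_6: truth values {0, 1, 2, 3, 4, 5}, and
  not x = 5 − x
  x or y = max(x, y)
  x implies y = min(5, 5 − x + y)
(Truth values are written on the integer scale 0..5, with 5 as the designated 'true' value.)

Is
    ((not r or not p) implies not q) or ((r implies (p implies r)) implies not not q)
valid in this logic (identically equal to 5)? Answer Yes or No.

No

Counterexample: take p = 0, q = 1, r = 0.
not r = not 0 = 5
not p = not 0 = 5
not r or not p = 5 or 5 = 5
not q = not 1 = 4
(not r or not p) implies not q = 5 implies 4 = 4
p implies r = 0 implies 0 = 5
r implies (p implies r) = 0 implies 5 = 5
not q = not 1 = 4
not not q = not 4 = 1
(r implies (p implies r)) implies not not q = 5 implies 1 = 1
((not r or not p) implies not q) or ((r implies (p implies r)) implies not not q) = 4 or 1 = 4
This gives 4 ≠ 5.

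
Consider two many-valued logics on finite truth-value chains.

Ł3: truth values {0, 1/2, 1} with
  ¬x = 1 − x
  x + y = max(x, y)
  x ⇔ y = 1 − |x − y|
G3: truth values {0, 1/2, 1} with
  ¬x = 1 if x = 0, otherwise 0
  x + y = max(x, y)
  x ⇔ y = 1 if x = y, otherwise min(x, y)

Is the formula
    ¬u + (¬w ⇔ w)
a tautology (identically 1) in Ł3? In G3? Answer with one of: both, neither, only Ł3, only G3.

neither

In Ł3: at u = 1/2, w = 0 the value is 1/2 — not a tautology.
In G3: at u = 1/2, w = 0 the value is 0 — not a tautology.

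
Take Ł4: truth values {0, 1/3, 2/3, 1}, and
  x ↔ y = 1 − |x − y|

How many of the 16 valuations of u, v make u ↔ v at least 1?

u = 0, v = 0 ↦ 1  ≥
u = 0, v = 1/3 ↦ 2/3  <
u = 0, v = 2/3 ↦ 1/3  <
u = 0, v = 1 ↦ 0  <
u = 1/3, v = 0 ↦ 2/3  <
u = 1/3, v = 1/3 ↦ 1  ≥
u = 1/3, v = 2/3 ↦ 2/3  <
u = 1/3, v = 1 ↦ 1/3  <
u = 2/3, v = 0 ↦ 1/3  <
u = 2/3, v = 1/3 ↦ 2/3  <
u = 2/3, v = 2/3 ↦ 1  ≥
u = 2/3, v = 1 ↦ 2/3  <
u = 1, v = 0 ↦ 0  <
u = 1, v = 1/3 ↦ 1/3  <
u = 1, v = 2/3 ↦ 2/3  <
u = 1, v = 1 ↦ 1  ≥
So 4 of the 16 assignments meet the threshold.

4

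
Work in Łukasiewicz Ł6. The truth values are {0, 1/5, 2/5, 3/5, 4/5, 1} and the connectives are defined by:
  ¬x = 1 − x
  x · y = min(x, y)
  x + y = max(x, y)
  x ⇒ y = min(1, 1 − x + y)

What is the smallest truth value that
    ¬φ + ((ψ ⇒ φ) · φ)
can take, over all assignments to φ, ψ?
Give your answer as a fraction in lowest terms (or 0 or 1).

Take φ = 2/5, ψ = 0:
¬φ = ¬2/5 = 3/5
ψ ⇒ φ = 0 ⇒ 2/5 = 1
(ψ ⇒ φ) · φ = 1 · 2/5 = 2/5
¬φ + ((ψ ⇒ φ) · φ) = 3/5 + 2/5 = 3/5
No assignment yields a value below 3/5, so this is the minimum.

3/5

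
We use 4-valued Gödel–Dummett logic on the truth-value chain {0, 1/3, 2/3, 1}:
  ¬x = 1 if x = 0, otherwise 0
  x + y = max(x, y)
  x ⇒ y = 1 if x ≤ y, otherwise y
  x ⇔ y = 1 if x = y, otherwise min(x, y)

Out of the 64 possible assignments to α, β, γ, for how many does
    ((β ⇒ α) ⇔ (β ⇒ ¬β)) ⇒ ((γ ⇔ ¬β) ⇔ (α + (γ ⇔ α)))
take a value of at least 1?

value 1: 49 assignments (counts)
value 2/3: 3 assignments
value 1/3: 5 assignments
value 0: 7 assignments
So 49 of the 64 assignments meet the threshold.

49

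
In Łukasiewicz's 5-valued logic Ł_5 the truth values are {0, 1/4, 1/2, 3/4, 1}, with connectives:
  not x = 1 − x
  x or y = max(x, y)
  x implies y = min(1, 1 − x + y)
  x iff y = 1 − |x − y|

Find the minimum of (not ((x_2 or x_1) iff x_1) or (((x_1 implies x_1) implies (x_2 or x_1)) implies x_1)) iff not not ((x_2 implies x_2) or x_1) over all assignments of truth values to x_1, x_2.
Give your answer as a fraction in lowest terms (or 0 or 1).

1/2

Take x_1 = 0, x_2 = 1/2:
x_2 or x_1 = 1/2 or 0 = 1/2
(x_2 or x_1) iff x_1 = 1/2 iff 0 = 1/2
not ((x_2 or x_1) iff x_1) = not 1/2 = 1/2
x_1 implies x_1 = 0 implies 0 = 1
x_2 or x_1 = 1/2 or 0 = 1/2
(x_1 implies x_1) implies (x_2 or x_1) = 1 implies 1/2 = 1/2
((x_1 implies x_1) implies (x_2 or x_1)) implies x_1 = 1/2 implies 0 = 1/2
not ((x_2 or x_1) iff x_1) or (((x_1 implies x_1) implies (x_2 or x_1)) implies x_1) = 1/2 or 1/2 = 1/2
x_2 implies x_2 = 1/2 implies 1/2 = 1
(x_2 implies x_2) or x_1 = 1 or 0 = 1
not ((x_2 implies x_2) or x_1) = not 1 = 0
not not ((x_2 implies x_2) or x_1) = not 0 = 1
(not ((x_2 or x_1) iff x_1) or (((x_1 implies x_1) implies (x_2 or x_1)) implies x_1)) iff not not ((x_2 implies x_2) or x_1) = 1/2 iff 1 = 1/2
No assignment yields a value below 1/2, so this is the minimum.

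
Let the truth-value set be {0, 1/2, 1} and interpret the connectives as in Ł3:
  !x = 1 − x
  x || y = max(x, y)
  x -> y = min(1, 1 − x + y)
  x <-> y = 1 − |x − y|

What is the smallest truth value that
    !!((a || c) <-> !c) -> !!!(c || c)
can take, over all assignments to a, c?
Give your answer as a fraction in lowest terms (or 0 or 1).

Take a = 0, c = 1/2:
a || c = 0 || 1/2 = 1/2
!c = !1/2 = 1/2
(a || c) <-> !c = 1/2 <-> 1/2 = 1
!((a || c) <-> !c) = !1 = 0
!!((a || c) <-> !c) = !0 = 1
c || c = 1/2 || 1/2 = 1/2
!(c || c) = !1/2 = 1/2
!!(c || c) = !1/2 = 1/2
!!!(c || c) = !1/2 = 1/2
!!((a || c) <-> !c) -> !!!(c || c) = 1 -> 1/2 = 1/2
No assignment yields a value below 1/2, so this is the minimum.

1/2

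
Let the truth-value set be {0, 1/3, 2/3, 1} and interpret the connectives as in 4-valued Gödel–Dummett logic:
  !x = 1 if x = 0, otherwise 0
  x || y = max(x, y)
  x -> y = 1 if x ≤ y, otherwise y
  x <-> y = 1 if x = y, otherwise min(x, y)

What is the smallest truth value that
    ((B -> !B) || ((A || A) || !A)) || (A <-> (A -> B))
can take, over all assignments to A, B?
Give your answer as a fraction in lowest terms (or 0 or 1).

Take A = 1/3, B = 1/3:
!B = !1/3 = 0
B -> !B = 1/3 -> 0 = 0
A || A = 1/3 || 1/3 = 1/3
!A = !1/3 = 0
(A || A) || !A = 1/3 || 0 = 1/3
(B -> !B) || ((A || A) || !A) = 0 || 1/3 = 1/3
A -> B = 1/3 -> 1/3 = 1
A <-> (A -> B) = 1/3 <-> 1 = 1/3
((B -> !B) || ((A || A) || !A)) || (A <-> (A -> B)) = 1/3 || 1/3 = 1/3
No assignment yields a value below 1/3, so this is the minimum.

1/3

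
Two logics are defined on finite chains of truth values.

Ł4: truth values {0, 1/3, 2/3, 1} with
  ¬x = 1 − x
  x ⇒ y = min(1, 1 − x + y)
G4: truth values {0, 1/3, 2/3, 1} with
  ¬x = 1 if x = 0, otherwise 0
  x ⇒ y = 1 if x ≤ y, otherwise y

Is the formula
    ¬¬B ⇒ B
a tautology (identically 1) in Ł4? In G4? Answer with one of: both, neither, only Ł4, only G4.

In Ł4: every assignment gives 1 — tautology.
In G4: at B = 1/3 the value is 1/3 — not a tautology.

only Ł4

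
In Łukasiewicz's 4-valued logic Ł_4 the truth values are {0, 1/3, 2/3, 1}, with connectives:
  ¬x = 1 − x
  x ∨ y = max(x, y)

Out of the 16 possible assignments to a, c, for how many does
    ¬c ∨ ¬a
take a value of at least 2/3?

12

a = 0, c = 0 ↦ 1  ≥
a = 0, c = 1/3 ↦ 1  ≥
a = 0, c = 2/3 ↦ 1  ≥
a = 0, c = 1 ↦ 1  ≥
a = 1/3, c = 0 ↦ 1  ≥
a = 1/3, c = 1/3 ↦ 2/3  ≥
a = 1/3, c = 2/3 ↦ 2/3  ≥
a = 1/3, c = 1 ↦ 2/3  ≥
a = 2/3, c = 0 ↦ 1  ≥
a = 2/3, c = 1/3 ↦ 2/3  ≥
a = 2/3, c = 2/3 ↦ 1/3  <
a = 2/3, c = 1 ↦ 1/3  <
a = 1, c = 0 ↦ 1  ≥
a = 1, c = 1/3 ↦ 2/3  ≥
a = 1, c = 2/3 ↦ 1/3  <
a = 1, c = 1 ↦ 0  <
So 12 of the 16 assignments meet the threshold.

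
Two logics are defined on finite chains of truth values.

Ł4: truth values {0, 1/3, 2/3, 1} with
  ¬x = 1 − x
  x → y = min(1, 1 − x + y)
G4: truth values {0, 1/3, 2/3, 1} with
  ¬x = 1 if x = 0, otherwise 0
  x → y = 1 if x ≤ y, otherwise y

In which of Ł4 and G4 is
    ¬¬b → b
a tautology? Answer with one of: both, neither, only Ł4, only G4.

In Ł4: every assignment gives 1 — tautology.
In G4: at b = 1/3 the value is 1/3 — not a tautology.

only Ł4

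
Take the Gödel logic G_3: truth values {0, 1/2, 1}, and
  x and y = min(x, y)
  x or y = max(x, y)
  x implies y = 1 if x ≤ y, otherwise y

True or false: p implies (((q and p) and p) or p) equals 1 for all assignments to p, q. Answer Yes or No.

Yes

p = 0, q = 0 ↦ 1
p = 0, q = 1/2 ↦ 1
p = 0, q = 1 ↦ 1
p = 1/2, q = 0 ↦ 1
p = 1/2, q = 1/2 ↦ 1
p = 1/2, q = 1 ↦ 1
p = 1, q = 0 ↦ 1
p = 1, q = 1/2 ↦ 1
p = 1, q = 1 ↦ 1
Every assignment gives a value ≥ 1.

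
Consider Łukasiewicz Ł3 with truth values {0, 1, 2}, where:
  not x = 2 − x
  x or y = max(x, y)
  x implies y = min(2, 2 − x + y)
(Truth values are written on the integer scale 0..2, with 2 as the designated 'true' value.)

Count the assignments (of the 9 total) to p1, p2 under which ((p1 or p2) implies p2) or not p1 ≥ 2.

6

p1 = 0, p2 = 0 ↦ 2  ≥
p1 = 0, p2 = 1 ↦ 2  ≥
p1 = 0, p2 = 2 ↦ 2  ≥
p1 = 1, p2 = 0 ↦ 1  <
p1 = 1, p2 = 1 ↦ 2  ≥
p1 = 1, p2 = 2 ↦ 2  ≥
p1 = 2, p2 = 0 ↦ 0  <
p1 = 2, p2 = 1 ↦ 1  <
p1 = 2, p2 = 2 ↦ 2  ≥
So 6 of the 9 assignments meet the threshold.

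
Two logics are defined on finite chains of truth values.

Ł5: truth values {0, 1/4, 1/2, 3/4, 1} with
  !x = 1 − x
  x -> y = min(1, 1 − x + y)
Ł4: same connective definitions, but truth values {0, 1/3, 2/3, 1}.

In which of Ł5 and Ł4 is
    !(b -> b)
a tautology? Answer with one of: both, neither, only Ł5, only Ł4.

neither

In Ł5: at b = 0 the value is 0 — not a tautology.
In Ł4: at b = 0 the value is 0 — not a tautology.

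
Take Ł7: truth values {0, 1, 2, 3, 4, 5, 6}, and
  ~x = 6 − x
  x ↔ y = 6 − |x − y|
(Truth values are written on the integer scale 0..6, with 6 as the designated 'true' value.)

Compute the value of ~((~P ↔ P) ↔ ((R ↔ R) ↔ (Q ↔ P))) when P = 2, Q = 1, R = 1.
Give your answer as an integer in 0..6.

~P = ~2 = 4
~P ↔ P = 4 ↔ 2 = 4
R ↔ R = 1 ↔ 1 = 6
Q ↔ P = 1 ↔ 2 = 5
(R ↔ R) ↔ (Q ↔ P) = 6 ↔ 5 = 5
(~P ↔ P) ↔ ((R ↔ R) ↔ (Q ↔ P)) = 4 ↔ 5 = 5
~((~P ↔ P) ↔ ((R ↔ R) ↔ (Q ↔ P))) = ~5 = 1

1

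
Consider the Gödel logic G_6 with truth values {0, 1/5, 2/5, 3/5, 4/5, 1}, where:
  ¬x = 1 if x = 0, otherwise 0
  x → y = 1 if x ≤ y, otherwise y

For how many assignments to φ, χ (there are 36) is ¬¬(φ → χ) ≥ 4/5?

31

value 1: 31 assignments (counts)
value 0: 5 assignments
So 31 of the 36 assignments meet the threshold.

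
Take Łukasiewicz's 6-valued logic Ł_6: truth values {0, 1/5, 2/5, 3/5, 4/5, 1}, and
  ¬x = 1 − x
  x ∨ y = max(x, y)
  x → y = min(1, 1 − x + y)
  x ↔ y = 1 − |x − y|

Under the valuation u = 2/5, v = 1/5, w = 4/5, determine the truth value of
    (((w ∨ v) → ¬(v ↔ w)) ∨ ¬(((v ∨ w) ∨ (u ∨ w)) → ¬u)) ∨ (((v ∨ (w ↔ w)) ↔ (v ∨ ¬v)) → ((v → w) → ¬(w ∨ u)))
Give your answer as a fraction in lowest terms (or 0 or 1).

4/5

w ∨ v = 4/5 ∨ 1/5 = 4/5
v ↔ w = 1/5 ↔ 4/5 = 2/5
¬(v ↔ w) = ¬2/5 = 3/5
(w ∨ v) → ¬(v ↔ w) = 4/5 → 3/5 = 4/5
v ∨ w = 1/5 ∨ 4/5 = 4/5
u ∨ w = 2/5 ∨ 4/5 = 4/5
(v ∨ w) ∨ (u ∨ w) = 4/5 ∨ 4/5 = 4/5
¬u = ¬2/5 = 3/5
((v ∨ w) ∨ (u ∨ w)) → ¬u = 4/5 → 3/5 = 4/5
¬(((v ∨ w) ∨ (u ∨ w)) → ¬u) = ¬4/5 = 1/5
((w ∨ v) → ¬(v ↔ w)) ∨ ¬(((v ∨ w) ∨ (u ∨ w)) → ¬u) = 4/5 ∨ 1/5 = 4/5
w ↔ w = 4/5 ↔ 4/5 = 1
v ∨ (w ↔ w) = 1/5 ∨ 1 = 1
¬v = ¬1/5 = 4/5
v ∨ ¬v = 1/5 ∨ 4/5 = 4/5
(v ∨ (w ↔ w)) ↔ (v ∨ ¬v) = 1 ↔ 4/5 = 4/5
v → w = 1/5 → 4/5 = 1
w ∨ u = 4/5 ∨ 2/5 = 4/5
¬(w ∨ u) = ¬4/5 = 1/5
(v → w) → ¬(w ∨ u) = 1 → 1/5 = 1/5
((v ∨ (w ↔ w)) ↔ (v ∨ ¬v)) → ((v → w) → ¬(w ∨ u)) = 4/5 → 1/5 = 2/5
(((w ∨ v) → ¬(v ↔ w)) ∨ ¬(((v ∨ w) ∨ (u ∨ w)) → ¬u)) ∨ (((v ∨ (w ↔ w)) ↔ (v ∨ ¬v)) → ((v → w) → ¬(w ∨ u))) = 4/5 ∨ 2/5 = 4/5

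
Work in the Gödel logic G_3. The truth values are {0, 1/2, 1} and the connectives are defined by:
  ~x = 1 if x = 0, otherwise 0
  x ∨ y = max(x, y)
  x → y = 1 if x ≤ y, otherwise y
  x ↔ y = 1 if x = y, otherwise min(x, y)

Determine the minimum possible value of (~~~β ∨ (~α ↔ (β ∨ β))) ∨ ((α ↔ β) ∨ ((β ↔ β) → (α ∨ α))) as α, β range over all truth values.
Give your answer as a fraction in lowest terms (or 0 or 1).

Take α = 0, β = 1/2:
~β = ~1/2 = 0
~~β = ~0 = 1
~~~β = ~1 = 0
~α = ~0 = 1
β ∨ β = 1/2 ∨ 1/2 = 1/2
~α ↔ (β ∨ β) = 1 ↔ 1/2 = 1/2
~~~β ∨ (~α ↔ (β ∨ β)) = 0 ∨ 1/2 = 1/2
α ↔ β = 0 ↔ 1/2 = 0
β ↔ β = 1/2 ↔ 1/2 = 1
α ∨ α = 0 ∨ 0 = 0
(β ↔ β) → (α ∨ α) = 1 → 0 = 0
(α ↔ β) ∨ ((β ↔ β) → (α ∨ α)) = 0 ∨ 0 = 0
(~~~β ∨ (~α ↔ (β ∨ β))) ∨ ((α ↔ β) ∨ ((β ↔ β) → (α ∨ α))) = 1/2 ∨ 0 = 1/2
No assignment yields a value below 1/2, so this is the minimum.

1/2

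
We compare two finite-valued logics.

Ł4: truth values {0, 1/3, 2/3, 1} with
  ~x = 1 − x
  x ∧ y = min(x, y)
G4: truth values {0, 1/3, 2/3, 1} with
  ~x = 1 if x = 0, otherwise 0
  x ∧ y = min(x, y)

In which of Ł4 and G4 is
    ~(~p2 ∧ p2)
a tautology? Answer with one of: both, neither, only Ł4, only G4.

In Ł4: at p2 = 1/3 the value is 2/3 — not a tautology.
In G4: every assignment gives 1 — tautology.

only G4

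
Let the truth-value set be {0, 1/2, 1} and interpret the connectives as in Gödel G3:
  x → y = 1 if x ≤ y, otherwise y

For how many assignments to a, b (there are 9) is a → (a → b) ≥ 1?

a = 0, b = 0 ↦ 1  ≥
a = 0, b = 1/2 ↦ 1  ≥
a = 0, b = 1 ↦ 1  ≥
a = 1/2, b = 0 ↦ 0  <
a = 1/2, b = 1/2 ↦ 1  ≥
a = 1/2, b = 1 ↦ 1  ≥
a = 1, b = 0 ↦ 0  <
a = 1, b = 1/2 ↦ 1/2  <
a = 1, b = 1 ↦ 1  ≥
So 6 of the 9 assignments meet the threshold.

6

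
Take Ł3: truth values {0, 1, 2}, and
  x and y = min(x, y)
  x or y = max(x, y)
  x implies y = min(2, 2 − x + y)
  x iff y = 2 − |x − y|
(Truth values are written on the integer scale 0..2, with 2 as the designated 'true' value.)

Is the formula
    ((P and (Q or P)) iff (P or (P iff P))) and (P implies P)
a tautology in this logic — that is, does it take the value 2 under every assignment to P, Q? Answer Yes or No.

No

Counterexample: take P = 0, Q = 0.
Q or P = 0 or 0 = 0
P and (Q or P) = 0 and 0 = 0
P iff P = 0 iff 0 = 2
P or (P iff P) = 0 or 2 = 2
(P and (Q or P)) iff (P or (P iff P)) = 0 iff 2 = 0
P implies P = 0 implies 0 = 2
((P and (Q or P)) iff (P or (P iff P))) and (P implies P) = 0 and 2 = 0
This gives 0 ≠ 2.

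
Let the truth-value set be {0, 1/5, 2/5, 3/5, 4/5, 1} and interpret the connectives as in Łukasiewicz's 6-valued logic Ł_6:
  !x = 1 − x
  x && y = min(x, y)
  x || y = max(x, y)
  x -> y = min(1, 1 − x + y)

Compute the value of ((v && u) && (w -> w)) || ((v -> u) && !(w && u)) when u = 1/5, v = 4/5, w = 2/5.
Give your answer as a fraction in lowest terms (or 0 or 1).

v && u = 4/5 && 1/5 = 1/5
w -> w = 2/5 -> 2/5 = 1
(v && u) && (w -> w) = 1/5 && 1 = 1/5
v -> u = 4/5 -> 1/5 = 2/5
w && u = 2/5 && 1/5 = 1/5
!(w && u) = !1/5 = 4/5
(v -> u) && !(w && u) = 2/5 && 4/5 = 2/5
((v && u) && (w -> w)) || ((v -> u) && !(w && u)) = 1/5 || 2/5 = 2/5

2/5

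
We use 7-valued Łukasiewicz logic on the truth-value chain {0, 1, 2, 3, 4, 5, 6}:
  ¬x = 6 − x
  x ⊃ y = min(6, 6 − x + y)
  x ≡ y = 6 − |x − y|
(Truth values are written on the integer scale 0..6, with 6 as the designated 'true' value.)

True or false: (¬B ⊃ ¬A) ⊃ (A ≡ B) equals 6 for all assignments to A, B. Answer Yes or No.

No

Counterexample: take A = 0, B = 1.
¬B = ¬1 = 5
¬A = ¬0 = 6
¬B ⊃ ¬A = 5 ⊃ 6 = 6
A ≡ B = 0 ≡ 1 = 5
(¬B ⊃ ¬A) ⊃ (A ≡ B) = 6 ⊃ 5 = 5
This gives 5 ≠ 6.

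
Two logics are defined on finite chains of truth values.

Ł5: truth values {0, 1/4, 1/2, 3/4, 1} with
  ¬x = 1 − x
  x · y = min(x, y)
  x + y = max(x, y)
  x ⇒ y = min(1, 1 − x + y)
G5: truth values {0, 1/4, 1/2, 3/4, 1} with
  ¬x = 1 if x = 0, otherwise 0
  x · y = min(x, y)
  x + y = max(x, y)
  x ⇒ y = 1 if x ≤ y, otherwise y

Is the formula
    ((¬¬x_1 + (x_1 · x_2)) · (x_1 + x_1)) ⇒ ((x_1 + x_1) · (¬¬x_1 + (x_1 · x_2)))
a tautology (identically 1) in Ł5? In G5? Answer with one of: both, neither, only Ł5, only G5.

both

In Ł5: every assignment gives 1 — tautology.
In G5: every assignment gives 1 — tautology.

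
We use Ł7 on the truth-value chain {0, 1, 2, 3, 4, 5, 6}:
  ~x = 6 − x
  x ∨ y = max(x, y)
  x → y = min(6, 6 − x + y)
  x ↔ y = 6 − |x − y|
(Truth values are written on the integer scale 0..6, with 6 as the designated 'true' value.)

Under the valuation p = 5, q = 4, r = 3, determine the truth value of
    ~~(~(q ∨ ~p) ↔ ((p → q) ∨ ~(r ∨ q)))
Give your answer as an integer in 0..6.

3

~p = ~5 = 1
q ∨ ~p = 4 ∨ 1 = 4
~(q ∨ ~p) = ~4 = 2
p → q = 5 → 4 = 5
r ∨ q = 3 ∨ 4 = 4
~(r ∨ q) = ~4 = 2
(p → q) ∨ ~(r ∨ q) = 5 ∨ 2 = 5
~(q ∨ ~p) ↔ ((p → q) ∨ ~(r ∨ q)) = 2 ↔ 5 = 3
~(~(q ∨ ~p) ↔ ((p → q) ∨ ~(r ∨ q))) = ~3 = 3
~~(~(q ∨ ~p) ↔ ((p → q) ∨ ~(r ∨ q))) = ~3 = 3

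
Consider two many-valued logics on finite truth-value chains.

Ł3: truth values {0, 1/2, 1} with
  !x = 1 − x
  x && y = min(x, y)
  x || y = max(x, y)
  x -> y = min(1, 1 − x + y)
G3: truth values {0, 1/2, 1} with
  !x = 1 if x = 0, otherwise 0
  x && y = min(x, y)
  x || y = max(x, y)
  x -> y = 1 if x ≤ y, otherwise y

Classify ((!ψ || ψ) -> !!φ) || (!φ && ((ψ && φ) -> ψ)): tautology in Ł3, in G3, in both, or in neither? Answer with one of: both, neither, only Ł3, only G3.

In Ł3: at φ = 1/2, ψ = 0 the value is 1/2 — not a tautology.
In G3: every assignment gives 1 — tautology.

only G3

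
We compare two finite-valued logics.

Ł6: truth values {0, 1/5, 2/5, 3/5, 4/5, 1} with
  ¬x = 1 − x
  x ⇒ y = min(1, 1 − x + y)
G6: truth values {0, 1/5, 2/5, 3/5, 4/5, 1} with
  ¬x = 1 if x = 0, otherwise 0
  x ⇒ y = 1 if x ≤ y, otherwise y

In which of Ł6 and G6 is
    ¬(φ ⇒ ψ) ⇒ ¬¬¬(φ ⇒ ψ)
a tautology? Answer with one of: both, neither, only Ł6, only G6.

both

In Ł6: every assignment gives 1 — tautology.
In G6: every assignment gives 1 — tautology.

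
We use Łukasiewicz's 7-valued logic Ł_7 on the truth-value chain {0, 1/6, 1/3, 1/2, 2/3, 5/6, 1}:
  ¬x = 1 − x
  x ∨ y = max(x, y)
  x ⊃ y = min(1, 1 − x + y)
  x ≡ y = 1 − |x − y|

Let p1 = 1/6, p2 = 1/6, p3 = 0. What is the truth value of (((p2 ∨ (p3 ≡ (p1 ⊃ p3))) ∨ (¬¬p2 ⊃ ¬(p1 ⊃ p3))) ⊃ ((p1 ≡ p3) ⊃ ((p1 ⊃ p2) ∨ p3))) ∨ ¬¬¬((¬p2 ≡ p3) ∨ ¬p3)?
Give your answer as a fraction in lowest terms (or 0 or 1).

p1 ⊃ p3 = 1/6 ⊃ 0 = 5/6
p3 ≡ (p1 ⊃ p3) = 0 ≡ 5/6 = 1/6
p2 ∨ (p3 ≡ (p1 ⊃ p3)) = 1/6 ∨ 1/6 = 1/6
¬p2 = ¬1/6 = 5/6
¬¬p2 = ¬5/6 = 1/6
p1 ⊃ p3 = 1/6 ⊃ 0 = 5/6
¬(p1 ⊃ p3) = ¬5/6 = 1/6
¬¬p2 ⊃ ¬(p1 ⊃ p3) = 1/6 ⊃ 1/6 = 1
(p2 ∨ (p3 ≡ (p1 ⊃ p3))) ∨ (¬¬p2 ⊃ ¬(p1 ⊃ p3)) = 1/6 ∨ 1 = 1
p1 ≡ p3 = 1/6 ≡ 0 = 5/6
p1 ⊃ p2 = 1/6 ⊃ 1/6 = 1
(p1 ⊃ p2) ∨ p3 = 1 ∨ 0 = 1
(p1 ≡ p3) ⊃ ((p1 ⊃ p2) ∨ p3) = 5/6 ⊃ 1 = 1
((p2 ∨ (p3 ≡ (p1 ⊃ p3))) ∨ (¬¬p2 ⊃ ¬(p1 ⊃ p3))) ⊃ ((p1 ≡ p3) ⊃ ((p1 ⊃ p2) ∨ p3)) = 1 ⊃ 1 = 1
¬p2 = ¬1/6 = 5/6
¬p2 ≡ p3 = 5/6 ≡ 0 = 1/6
¬p3 = ¬0 = 1
(¬p2 ≡ p3) ∨ ¬p3 = 1/6 ∨ 1 = 1
¬((¬p2 ≡ p3) ∨ ¬p3) = ¬1 = 0
¬¬((¬p2 ≡ p3) ∨ ¬p3) = ¬0 = 1
¬¬¬((¬p2 ≡ p3) ∨ ¬p3) = ¬1 = 0
(((p2 ∨ (p3 ≡ (p1 ⊃ p3))) ∨ (¬¬p2 ⊃ ¬(p1 ⊃ p3))) ⊃ ((p1 ≡ p3) ⊃ ((p1 ⊃ p2) ∨ p3))) ∨ ¬¬¬((¬p2 ≡ p3) ∨ ¬p3) = 1 ∨ 0 = 1

1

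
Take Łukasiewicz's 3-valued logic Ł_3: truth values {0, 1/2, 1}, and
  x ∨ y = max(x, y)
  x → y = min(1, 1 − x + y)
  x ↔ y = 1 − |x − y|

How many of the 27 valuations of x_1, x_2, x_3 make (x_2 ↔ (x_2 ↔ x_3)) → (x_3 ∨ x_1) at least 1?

value 1: 25 assignments (counts)
value 1/2: 1 assignment
value 0: 1 assignment
So 25 of the 27 assignments meet the threshold.

25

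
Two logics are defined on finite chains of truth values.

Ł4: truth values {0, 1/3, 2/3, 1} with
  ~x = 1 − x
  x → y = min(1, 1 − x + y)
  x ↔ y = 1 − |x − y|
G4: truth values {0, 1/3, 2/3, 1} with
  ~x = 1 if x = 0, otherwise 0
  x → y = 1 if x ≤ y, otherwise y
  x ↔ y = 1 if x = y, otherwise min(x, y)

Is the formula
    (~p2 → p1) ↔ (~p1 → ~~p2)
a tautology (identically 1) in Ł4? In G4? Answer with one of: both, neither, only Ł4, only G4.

In Ł4: every assignment gives 1 — tautology.
In G4: at p1 = 1/3, p2 = 0 the value is 1/3 — not a tautology.

only Ł4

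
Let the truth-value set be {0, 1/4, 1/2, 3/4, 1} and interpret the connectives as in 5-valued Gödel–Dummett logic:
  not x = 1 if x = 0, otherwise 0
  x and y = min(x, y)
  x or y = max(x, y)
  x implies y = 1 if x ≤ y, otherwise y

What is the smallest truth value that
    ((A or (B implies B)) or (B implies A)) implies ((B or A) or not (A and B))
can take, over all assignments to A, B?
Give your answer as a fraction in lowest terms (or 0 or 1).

Take A = 1/4, B = 1/4:
B implies B = 1/4 implies 1/4 = 1
A or (B implies B) = 1/4 or 1 = 1
B implies A = 1/4 implies 1/4 = 1
(A or (B implies B)) or (B implies A) = 1 or 1 = 1
B or A = 1/4 or 1/4 = 1/4
A and B = 1/4 and 1/4 = 1/4
not (A and B) = not 1/4 = 0
(B or A) or not (A and B) = 1/4 or 0 = 1/4
((A or (B implies B)) or (B implies A)) implies ((B or A) or not (A and B)) = 1 implies 1/4 = 1/4
No assignment yields a value below 1/4, so this is the minimum.

1/4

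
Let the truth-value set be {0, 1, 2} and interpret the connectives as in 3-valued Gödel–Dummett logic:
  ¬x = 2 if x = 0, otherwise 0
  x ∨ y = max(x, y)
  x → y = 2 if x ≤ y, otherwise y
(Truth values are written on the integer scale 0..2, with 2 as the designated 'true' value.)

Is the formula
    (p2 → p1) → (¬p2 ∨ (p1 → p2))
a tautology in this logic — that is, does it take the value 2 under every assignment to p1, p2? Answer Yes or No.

No

Counterexample: take p1 = 2, p2 = 1.
p2 → p1 = 1 → 2 = 2
¬p2 = ¬1 = 0
p1 → p2 = 2 → 1 = 1
¬p2 ∨ (p1 → p2) = 0 ∨ 1 = 1
(p2 → p1) → (¬p2 ∨ (p1 → p2)) = 2 → 1 = 1
This gives 1 ≠ 2.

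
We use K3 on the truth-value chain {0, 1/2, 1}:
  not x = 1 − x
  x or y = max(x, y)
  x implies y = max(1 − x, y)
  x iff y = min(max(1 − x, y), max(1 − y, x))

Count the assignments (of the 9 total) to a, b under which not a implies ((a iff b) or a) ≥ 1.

4

a = 0, b = 0 ↦ 1  ≥
a = 0, b = 1/2 ↦ 1/2  <
a = 0, b = 1 ↦ 0  <
a = 1/2, b = 0 ↦ 1/2  <
a = 1/2, b = 1/2 ↦ 1/2  <
a = 1/2, b = 1 ↦ 1/2  <
a = 1, b = 0 ↦ 1  ≥
a = 1, b = 1/2 ↦ 1  ≥
a = 1, b = 1 ↦ 1  ≥
So 4 of the 9 assignments meet the threshold.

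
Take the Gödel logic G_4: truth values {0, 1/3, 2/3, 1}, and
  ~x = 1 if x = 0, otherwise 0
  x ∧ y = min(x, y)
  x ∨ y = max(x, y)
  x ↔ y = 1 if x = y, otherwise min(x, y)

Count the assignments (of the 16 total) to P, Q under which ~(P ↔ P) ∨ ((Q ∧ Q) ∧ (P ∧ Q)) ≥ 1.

P = 0, Q = 0 ↦ 0  <
P = 0, Q = 1/3 ↦ 0  <
P = 0, Q = 2/3 ↦ 0  <
P = 0, Q = 1 ↦ 0  <
P = 1/3, Q = 0 ↦ 0  <
P = 1/3, Q = 1/3 ↦ 1/3  <
P = 1/3, Q = 2/3 ↦ 1/3  <
P = 1/3, Q = 1 ↦ 1/3  <
P = 2/3, Q = 0 ↦ 0  <
P = 2/3, Q = 1/3 ↦ 1/3  <
P = 2/3, Q = 2/3 ↦ 2/3  <
P = 2/3, Q = 1 ↦ 2/3  <
P = 1, Q = 0 ↦ 0  <
P = 1, Q = 1/3 ↦ 1/3  <
P = 1, Q = 2/3 ↦ 2/3  <
P = 1, Q = 1 ↦ 1  ≥
So 1 of the 16 assignments meets the threshold.

1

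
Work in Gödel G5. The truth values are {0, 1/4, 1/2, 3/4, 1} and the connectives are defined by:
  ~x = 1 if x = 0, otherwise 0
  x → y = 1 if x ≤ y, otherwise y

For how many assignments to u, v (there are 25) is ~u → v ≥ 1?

value 1: 21 assignments (counts)
value 3/4: 1 assignment
value 1/2: 1 assignment
value 1/4: 1 assignment
value 0: 1 assignment
So 21 of the 25 assignments meet the threshold.

21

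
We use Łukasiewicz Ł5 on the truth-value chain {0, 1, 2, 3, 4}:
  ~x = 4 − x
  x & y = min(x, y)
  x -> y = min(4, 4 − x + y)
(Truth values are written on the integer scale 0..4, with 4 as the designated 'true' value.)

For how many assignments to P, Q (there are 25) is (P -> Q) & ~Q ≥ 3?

5

value 4: 1 assignment (counts)
value 3: 4 assignments (counts)
value 2: 7 assignments
value 1: 7 assignments
value 0: 6 assignments
So 5 of the 25 assignments meet the threshold.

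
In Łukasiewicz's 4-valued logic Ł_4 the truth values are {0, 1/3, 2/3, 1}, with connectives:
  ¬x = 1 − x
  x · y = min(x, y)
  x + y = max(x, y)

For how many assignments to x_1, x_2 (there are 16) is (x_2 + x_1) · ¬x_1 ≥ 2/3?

x_1 = 0, x_2 = 0 ↦ 0  <
x_1 = 0, x_2 = 1/3 ↦ 1/3  <
x_1 = 0, x_2 = 2/3 ↦ 2/3  ≥
x_1 = 0, x_2 = 1 ↦ 1  ≥
x_1 = 1/3, x_2 = 0 ↦ 1/3  <
x_1 = 1/3, x_2 = 1/3 ↦ 1/3  <
x_1 = 1/3, x_2 = 2/3 ↦ 2/3  ≥
x_1 = 1/3, x_2 = 1 ↦ 2/3  ≥
x_1 = 2/3, x_2 = 0 ↦ 1/3  <
x_1 = 2/3, x_2 = 1/3 ↦ 1/3  <
x_1 = 2/3, x_2 = 2/3 ↦ 1/3  <
x_1 = 2/3, x_2 = 1 ↦ 1/3  <
x_1 = 1, x_2 = 0 ↦ 0  <
x_1 = 1, x_2 = 1/3 ↦ 0  <
x_1 = 1, x_2 = 2/3 ↦ 0  <
x_1 = 1, x_2 = 1 ↦ 0  <
So 4 of the 16 assignments meet the threshold.

4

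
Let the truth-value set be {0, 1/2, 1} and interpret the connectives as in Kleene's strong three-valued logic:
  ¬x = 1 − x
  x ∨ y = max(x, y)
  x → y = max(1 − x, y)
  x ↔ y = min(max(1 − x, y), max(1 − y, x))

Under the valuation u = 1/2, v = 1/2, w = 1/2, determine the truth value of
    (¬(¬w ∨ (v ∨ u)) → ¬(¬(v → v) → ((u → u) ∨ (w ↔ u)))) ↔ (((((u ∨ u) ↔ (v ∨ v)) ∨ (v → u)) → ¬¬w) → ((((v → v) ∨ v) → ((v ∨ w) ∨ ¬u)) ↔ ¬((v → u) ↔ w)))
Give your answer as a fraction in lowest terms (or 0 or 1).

¬w = ¬1/2 = 1/2
v ∨ u = 1/2 ∨ 1/2 = 1/2
¬w ∨ (v ∨ u) = 1/2 ∨ 1/2 = 1/2
¬(¬w ∨ (v ∨ u)) = ¬1/2 = 1/2
v → v = 1/2 → 1/2 = 1/2
¬(v → v) = ¬1/2 = 1/2
u → u = 1/2 → 1/2 = 1/2
w ↔ u = 1/2 ↔ 1/2 = 1/2
(u → u) ∨ (w ↔ u) = 1/2 ∨ 1/2 = 1/2
¬(v → v) → ((u → u) ∨ (w ↔ u)) = 1/2 → 1/2 = 1/2
¬(¬(v → v) → ((u → u) ∨ (w ↔ u))) = ¬1/2 = 1/2
¬(¬w ∨ (v ∨ u)) → ¬(¬(v → v) → ((u → u) ∨ (w ↔ u))) = 1/2 → 1/2 = 1/2
u ∨ u = 1/2 ∨ 1/2 = 1/2
v ∨ v = 1/2 ∨ 1/2 = 1/2
(u ∨ u) ↔ (v ∨ v) = 1/2 ↔ 1/2 = 1/2
v → u = 1/2 → 1/2 = 1/2
((u ∨ u) ↔ (v ∨ v)) ∨ (v → u) = 1/2 ∨ 1/2 = 1/2
¬w = ¬1/2 = 1/2
¬¬w = ¬1/2 = 1/2
(((u ∨ u) ↔ (v ∨ v)) ∨ (v → u)) → ¬¬w = 1/2 → 1/2 = 1/2
v → v = 1/2 → 1/2 = 1/2
(v → v) ∨ v = 1/2 ∨ 1/2 = 1/2
v ∨ w = 1/2 ∨ 1/2 = 1/2
¬u = ¬1/2 = 1/2
(v ∨ w) ∨ ¬u = 1/2 ∨ 1/2 = 1/2
((v → v) ∨ v) → ((v ∨ w) ∨ ¬u) = 1/2 → 1/2 = 1/2
v → u = 1/2 → 1/2 = 1/2
(v → u) ↔ w = 1/2 ↔ 1/2 = 1/2
¬((v → u) ↔ w) = ¬1/2 = 1/2
(((v → v) ∨ v) → ((v ∨ w) ∨ ¬u)) ↔ ¬((v → u) ↔ w) = 1/2 ↔ 1/2 = 1/2
((((u ∨ u) ↔ (v ∨ v)) ∨ (v → u)) → ¬¬w) → ((((v → v) ∨ v) → ((v ∨ w) ∨ ¬u)) ↔ ¬((v → u) ↔ w)) = 1/2 → 1/2 = 1/2
(¬(¬w ∨ (v ∨ u)) → ¬(¬(v → v) → ((u → u) ∨ (w ↔ u)))) ↔ (((((u ∨ u) ↔ (v ∨ v)) ∨ (v → u)) → ¬¬w) → ((((v → v) ∨ v) → ((v ∨ w) ∨ ¬u)) ↔ ¬((v → u) ↔ w))) = 1/2 ↔ 1/2 = 1/2

1/2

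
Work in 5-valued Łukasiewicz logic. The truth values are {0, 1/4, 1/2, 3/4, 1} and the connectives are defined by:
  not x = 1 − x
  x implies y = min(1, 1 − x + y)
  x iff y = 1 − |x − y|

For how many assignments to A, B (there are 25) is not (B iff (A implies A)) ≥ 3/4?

10

value 1: 5 assignments (counts)
value 3/4: 5 assignments (counts)
value 1/2: 5 assignments
value 1/4: 5 assignments
value 0: 5 assignments
So 10 of the 25 assignments meet the threshold.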